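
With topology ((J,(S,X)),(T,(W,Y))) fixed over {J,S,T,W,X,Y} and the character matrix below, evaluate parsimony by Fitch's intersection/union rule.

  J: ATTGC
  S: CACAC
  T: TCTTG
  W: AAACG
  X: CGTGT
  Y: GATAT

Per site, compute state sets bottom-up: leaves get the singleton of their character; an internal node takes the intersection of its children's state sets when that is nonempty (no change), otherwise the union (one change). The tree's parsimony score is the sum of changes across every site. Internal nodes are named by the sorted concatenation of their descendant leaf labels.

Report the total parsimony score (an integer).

15

[col 0] SX: children S:{C}, X:{C} ∩→ {C}; cost 0
[col 0] JSX: children J:{A}, SX:{C} ∪→ {A,C}; cost 1
[col 0] WY: children W:{A}, Y:{G} ∪→ {A,G}; cost 1
[col 0] TWY: children T:{T}, WY:{A,G} ∪→ {A,G,T}; cost 1
[col 0] JSTWXY: children JSX:{A,C}, TWY:{A,G,T} ∩→ {A}; cost 0
[col 1] SX: children S:{A}, X:{G} ∪→ {A,G}; cost 1
[col 1] JSX: children J:{T}, SX:{A,G} ∪→ {A,G,T}; cost 1
[col 1] WY: children W:{A}, Y:{A} ∩→ {A}; cost 0
[col 1] TWY: children T:{C}, WY:{A} ∪→ {A,C}; cost 1
[col 1] JSTWXY: children JSX:{A,G,T}, TWY:{A,C} ∩→ {A}; cost 0
[col 2] SX: children S:{C}, X:{T} ∪→ {C,T}; cost 1
[col 2] JSX: children J:{T}, SX:{C,T} ∩→ {T}; cost 0
[col 2] WY: children W:{A}, Y:{T} ∪→ {A,T}; cost 1
[col 2] TWY: children T:{T}, WY:{A,T} ∩→ {T}; cost 0
[col 2] JSTWXY: children JSX:{T}, TWY:{T} ∩→ {T}; cost 0
[col 3] SX: children S:{A}, X:{G} ∪→ {A,G}; cost 1
[col 3] JSX: children J:{G}, SX:{A,G} ∩→ {G}; cost 0
[col 3] WY: children W:{C}, Y:{A} ∪→ {A,C}; cost 1
[col 3] TWY: children T:{T}, WY:{A,C} ∪→ {A,C,T}; cost 1
[col 3] JSTWXY: children JSX:{G}, TWY:{A,C,T} ∪→ {A,C,G,T}; cost 1
[col 4] SX: children S:{C}, X:{T} ∪→ {C,T}; cost 1
[col 4] JSX: children J:{C}, SX:{C,T} ∩→ {C}; cost 0
[col 4] WY: children W:{G}, Y:{T} ∪→ {G,T}; cost 1
[col 4] TWY: children T:{G}, WY:{G,T} ∩→ {G}; cost 0
[col 4] JSTWXY: children JSX:{C}, TWY:{G} ∪→ {C,G}; cost 1
per-site changes: [3, 3, 2, 4, 3]; total = 15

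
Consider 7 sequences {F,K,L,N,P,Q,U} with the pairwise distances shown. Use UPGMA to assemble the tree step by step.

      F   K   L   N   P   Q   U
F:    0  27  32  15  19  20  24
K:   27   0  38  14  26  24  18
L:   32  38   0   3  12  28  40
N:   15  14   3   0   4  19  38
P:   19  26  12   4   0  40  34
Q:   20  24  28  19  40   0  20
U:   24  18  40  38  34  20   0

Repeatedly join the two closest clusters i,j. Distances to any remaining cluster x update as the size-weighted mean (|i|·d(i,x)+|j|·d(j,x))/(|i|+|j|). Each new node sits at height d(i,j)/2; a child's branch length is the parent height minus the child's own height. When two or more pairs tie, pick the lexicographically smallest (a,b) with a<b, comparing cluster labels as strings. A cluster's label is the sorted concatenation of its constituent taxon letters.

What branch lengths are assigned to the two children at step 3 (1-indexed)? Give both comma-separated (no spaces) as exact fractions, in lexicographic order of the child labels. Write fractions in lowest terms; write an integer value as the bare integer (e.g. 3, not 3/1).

9,9

1. join L+N (d=3) ⇒ LN; edges |L|=3/2, |N|=3/2
  updated: d(F,LN)=47/2, d(K,LN)=26, d(LN,P)=8, d(LN,Q)=47/2, d(LN,U)=39
2. join LN+P (d=8) ⇒ LNP; edges |LN|=5/2, |P|=4
  updated: d(F,LNP)=22, d(K,LNP)=26, d(LNP,Q)=29, d(LNP,U)=112/3
3. join K+U (d=18) ⇒ KU; edges |K|=9, |U|=9
  updated: d(F,KU)=51/2, d(KU,LNP)=95/3, d(KU,Q)=22
4. join F+Q (d=20) ⇒ FQ; edges |F|=10, |Q|=10
  updated: d(FQ,KU)=95/4, d(FQ,LNP)=51/2
5. join FQ+KU (d=95/4) ⇒ FKQU; edges |FQ|=15/8, |KU|=23/8
  updated: d(FKQU,LNP)=343/12
6. join FKQU+LNP (d=343/12) ⇒ FKLNPQU; edges |FKQU|=29/12, |LNP|=247/24
final tree: (((F:10,Q:10):15/8,(K:9,U:9):23/8):29/12,((L:3/2,N:3/2):5/2,P:4):247/24)
total length: 1559/24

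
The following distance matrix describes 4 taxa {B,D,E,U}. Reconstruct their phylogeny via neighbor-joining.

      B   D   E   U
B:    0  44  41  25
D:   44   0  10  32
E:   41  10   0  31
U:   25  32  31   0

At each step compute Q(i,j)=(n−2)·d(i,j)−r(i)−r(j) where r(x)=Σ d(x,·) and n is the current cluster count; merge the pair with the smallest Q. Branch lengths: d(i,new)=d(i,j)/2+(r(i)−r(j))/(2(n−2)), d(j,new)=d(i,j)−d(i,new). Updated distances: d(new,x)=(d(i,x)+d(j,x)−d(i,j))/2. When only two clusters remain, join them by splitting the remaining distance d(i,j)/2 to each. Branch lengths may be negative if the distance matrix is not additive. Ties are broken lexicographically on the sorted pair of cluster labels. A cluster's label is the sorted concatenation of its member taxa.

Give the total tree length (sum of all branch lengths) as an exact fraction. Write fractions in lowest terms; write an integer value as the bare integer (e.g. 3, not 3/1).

109/2

iteration 1: select B,U (d=25, Q=-148); attach at lengths (18, 7); label the merged cluster BU
  updated: d(BU,D)=51/2, d(BU,E)=47/2
iteration 2: select BU,D (d=51/2, Q=-59); attach at lengths (39/2, 6); label the merged cluster BDU
  updated: d(BDU,E)=4
iteration 3: select BDU,E (d=4); attach at lengths (2, 2); label the merged cluster BDEU
final tree: (((B:18,U:7):39/2,D:6):2,E:2)
total length: 109/2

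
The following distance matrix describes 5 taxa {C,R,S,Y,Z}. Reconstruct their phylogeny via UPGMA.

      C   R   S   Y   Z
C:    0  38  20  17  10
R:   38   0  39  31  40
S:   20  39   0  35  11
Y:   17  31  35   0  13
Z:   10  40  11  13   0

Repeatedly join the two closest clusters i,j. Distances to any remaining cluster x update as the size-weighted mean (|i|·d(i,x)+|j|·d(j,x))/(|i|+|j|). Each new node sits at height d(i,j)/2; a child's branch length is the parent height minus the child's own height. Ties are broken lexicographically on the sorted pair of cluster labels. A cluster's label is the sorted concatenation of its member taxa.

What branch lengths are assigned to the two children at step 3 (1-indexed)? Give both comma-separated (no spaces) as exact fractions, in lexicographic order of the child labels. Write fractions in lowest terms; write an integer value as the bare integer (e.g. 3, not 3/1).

7/2,11

iteration 1: select C,Z (d=10); attach at lengths (5, 5); label the merged cluster CZ
  updated: d(CZ,R)=39, d(CZ,S)=31/2, d(CZ,Y)=15
iteration 2: select CZ,Y (d=15); attach at lengths (5/2, 15/2); label the merged cluster CYZ
  updated: d(CYZ,R)=109/3, d(CYZ,S)=22
iteration 3: select CYZ,S (d=22); attach at lengths (7/2, 11); label the merged cluster CSYZ
  updated: d(CSYZ,R)=37
iteration 4: select CSYZ,R (d=37); attach at lengths (15/2, 37/2); label the merged cluster CRSYZ
final tree: ((((C:5,Z:5):5/2,Y:15/2):7/2,S:11):15/2,R:37/2)
total length: 121/2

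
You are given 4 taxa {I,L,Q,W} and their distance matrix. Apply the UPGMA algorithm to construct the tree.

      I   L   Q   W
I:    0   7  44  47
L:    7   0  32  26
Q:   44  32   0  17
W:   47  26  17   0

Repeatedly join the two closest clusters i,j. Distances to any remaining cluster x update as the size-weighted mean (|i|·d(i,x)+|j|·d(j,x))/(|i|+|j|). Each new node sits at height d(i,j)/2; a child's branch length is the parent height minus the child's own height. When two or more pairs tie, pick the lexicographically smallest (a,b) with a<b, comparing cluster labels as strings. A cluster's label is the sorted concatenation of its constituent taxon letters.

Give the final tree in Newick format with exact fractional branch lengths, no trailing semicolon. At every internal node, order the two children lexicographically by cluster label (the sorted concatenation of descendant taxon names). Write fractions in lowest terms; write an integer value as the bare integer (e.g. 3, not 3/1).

step 1: merge (I,L) at d=7; branch lengths I→7/2, L→7/2; new cluster IL
  updated: d(IL,Q)=38, d(IL,W)=73/2
step 2: merge (Q,W) at d=17; branch lengths Q→17/2, W→17/2; new cluster QW
  updated: d(IL,QW)=149/4
step 3: merge (IL,QW) at d=149/4; branch lengths IL→121/8, QW→81/8; new cluster ILQW
final tree: ((I:7/2,L:7/2):121/8,(Q:17/2,W:17/2):81/8)
total length: 197/4

((I:7/2,L:7/2):121/8,(Q:17/2,W:17/2):81/8)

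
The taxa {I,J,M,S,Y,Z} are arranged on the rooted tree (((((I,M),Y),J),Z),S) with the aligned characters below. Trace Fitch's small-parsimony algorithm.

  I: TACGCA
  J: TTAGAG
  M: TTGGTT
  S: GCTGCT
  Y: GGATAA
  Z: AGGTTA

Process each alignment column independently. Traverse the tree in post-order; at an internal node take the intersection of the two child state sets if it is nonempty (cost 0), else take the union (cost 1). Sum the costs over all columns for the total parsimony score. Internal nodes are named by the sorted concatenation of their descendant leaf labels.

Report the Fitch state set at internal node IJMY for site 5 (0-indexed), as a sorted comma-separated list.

[col 0] IM: children I:{T}, M:{T} ∩→ {T}; cost 0
[col 0] IMY: children IM:{T}, Y:{G} ∪→ {G,T}; cost 1
[col 0] IJMY: children IMY:{G,T}, J:{T} ∩→ {T}; cost 0
[col 0] IJMYZ: children IJMY:{T}, Z:{A} ∪→ {A,T}; cost 1
[col 0] IJMSYZ: children IJMYZ:{A,T}, S:{G} ∪→ {A,G,T}; cost 1
[col 1] IM: children I:{A}, M:{T} ∪→ {A,T}; cost 1
[col 1] IMY: children IM:{A,T}, Y:{G} ∪→ {A,G,T}; cost 1
[col 1] IJMY: children IMY:{A,G,T}, J:{T} ∩→ {T}; cost 0
[col 1] IJMYZ: children IJMY:{T}, Z:{G} ∪→ {G,T}; cost 1
[col 1] IJMSYZ: children IJMYZ:{G,T}, S:{C} ∪→ {C,G,T}; cost 1
[col 2] IM: children I:{C}, M:{G} ∪→ {C,G}; cost 1
[col 2] IMY: children IM:{C,G}, Y:{A} ∪→ {A,C,G}; cost 1
[col 2] IJMY: children IMY:{A,C,G}, J:{A} ∩→ {A}; cost 0
[col 2] IJMYZ: children IJMY:{A}, Z:{G} ∪→ {A,G}; cost 1
[col 2] IJMSYZ: children IJMYZ:{A,G}, S:{T} ∪→ {A,G,T}; cost 1
[col 3] IM: children I:{G}, M:{G} ∩→ {G}; cost 0
[col 3] IMY: children IM:{G}, Y:{T} ∪→ {G,T}; cost 1
[col 3] IJMY: children IMY:{G,T}, J:{G} ∩→ {G}; cost 0
[col 3] IJMYZ: children IJMY:{G}, Z:{T} ∪→ {G,T}; cost 1
[col 3] IJMSYZ: children IJMYZ:{G,T}, S:{G} ∩→ {G}; cost 0
[col 4] IM: children I:{C}, M:{T} ∪→ {C,T}; cost 1
[col 4] IMY: children IM:{C,T}, Y:{A} ∪→ {A,C,T}; cost 1
[col 4] IJMY: children IMY:{A,C,T}, J:{A} ∩→ {A}; cost 0
[col 4] IJMYZ: children IJMY:{A}, Z:{T} ∪→ {A,T}; cost 1
[col 4] IJMSYZ: children IJMYZ:{A,T}, S:{C} ∪→ {A,C,T}; cost 1
[col 5] IM: children I:{A}, M:{T} ∪→ {A,T}; cost 1
[col 5] IMY: children IM:{A,T}, Y:{A} ∩→ {A}; cost 0
[col 5] IJMY: children IMY:{A}, J:{G} ∪→ {A,G}; cost 1
[col 5] IJMYZ: children IJMY:{A,G}, Z:{A} ∩→ {A}; cost 0
[col 5] IJMSYZ: children IJMYZ:{A}, S:{T} ∪→ {A,T}; cost 1
per-site changes: [3, 4, 4, 2, 4, 3]; total = 20

A,G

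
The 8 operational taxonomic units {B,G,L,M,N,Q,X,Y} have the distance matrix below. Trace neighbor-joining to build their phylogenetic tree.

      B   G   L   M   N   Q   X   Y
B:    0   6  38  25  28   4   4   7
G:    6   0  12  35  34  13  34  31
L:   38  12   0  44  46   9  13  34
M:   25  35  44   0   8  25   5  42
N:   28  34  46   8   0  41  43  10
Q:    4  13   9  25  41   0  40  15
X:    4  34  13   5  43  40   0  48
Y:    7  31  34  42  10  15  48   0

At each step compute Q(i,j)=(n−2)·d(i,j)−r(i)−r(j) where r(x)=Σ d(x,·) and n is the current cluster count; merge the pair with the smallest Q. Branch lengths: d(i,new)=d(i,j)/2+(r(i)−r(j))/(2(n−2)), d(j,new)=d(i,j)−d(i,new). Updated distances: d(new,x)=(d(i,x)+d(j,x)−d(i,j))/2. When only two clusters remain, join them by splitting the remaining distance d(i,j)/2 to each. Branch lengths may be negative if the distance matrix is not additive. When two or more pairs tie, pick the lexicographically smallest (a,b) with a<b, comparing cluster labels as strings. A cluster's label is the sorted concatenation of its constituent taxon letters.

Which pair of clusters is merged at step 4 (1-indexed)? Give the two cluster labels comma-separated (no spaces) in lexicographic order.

iteration 1: select M,N (d=8, Q=-346); attach at lengths (11/6, 37/6); label the merged cluster MN
  updated: d(B,MN)=45/2, d(G,MN)=61/2, d(L,MN)=41, d(MN,Q)=29, d(MN,X)=20, d(MN,Y)=22
iteration 2: select L,X (d=13, Q=-241); attach at lengths (53/10, 77/10); label the merged cluster LX
  updated: d(B,LX)=29/2, d(G,LX)=33/2, d(LX,MN)=24, d(LX,Q)=18, d(LX,Y)=69/2
iteration 3: select MN,Y (d=22, Q=-299/2); attach at lengths (213/16, 139/16); label the merged cluster MNY
  updated: d(B,MNY)=15/4, d(G,MNY)=79/4, d(LX,MNY)=73/4, d(MNY,Q)=11
iteration 4: select G,LX (d=33/2, Q=-73); attach at lengths (25/4, 41/4); label the merged cluster GLX
  updated: d(B,GLX)=2, d(GLX,MNY)=43/4, d(GLX,Q)=29/4
iteration 5: select B,MNY (d=15/4, Q=-111/4); attach at lengths (-33/16, 93/16); label the merged cluster BMNY
  updated: d(BMNY,GLX)=9/2, d(BMNY,Q)=45/8
iteration 6: select BMNY,GLX (d=9/2, Q=-139/8); attach at lengths (23/16, 49/16); label the merged cluster BGLMNXY
  updated: d(BGLMNXY,Q)=67/16
iteration 7: select BGLMNXY,Q (d=67/16); attach at lengths (67/32, 67/32); label the merged cluster BGLMNQXY
final tree: (((B:-33/16,((M:11/6,N:37/6):213/16,Y:139/16):93/16):23/16,(G:25/4,(L:53/10,X:77/10):41/4):49/16):67/32,Q:67/32)
total length: 1151/16

G,LX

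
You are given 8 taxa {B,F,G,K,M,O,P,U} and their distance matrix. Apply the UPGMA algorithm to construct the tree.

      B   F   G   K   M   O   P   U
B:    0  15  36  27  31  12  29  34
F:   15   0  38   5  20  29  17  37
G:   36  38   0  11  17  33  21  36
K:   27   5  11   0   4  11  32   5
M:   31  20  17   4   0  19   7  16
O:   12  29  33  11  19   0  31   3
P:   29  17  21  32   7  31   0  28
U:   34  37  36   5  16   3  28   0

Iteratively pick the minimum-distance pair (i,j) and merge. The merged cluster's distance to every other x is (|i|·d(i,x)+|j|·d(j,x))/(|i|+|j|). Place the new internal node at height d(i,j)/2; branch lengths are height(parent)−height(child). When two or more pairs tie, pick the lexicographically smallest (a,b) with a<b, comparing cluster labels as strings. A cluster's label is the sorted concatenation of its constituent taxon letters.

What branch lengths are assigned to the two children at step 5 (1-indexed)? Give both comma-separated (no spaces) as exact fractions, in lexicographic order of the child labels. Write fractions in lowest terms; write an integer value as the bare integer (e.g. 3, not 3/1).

step 1: merge (O,U) at d=3; branch lengths O→3/2, U→3/2; new cluster OU
  updated: d(B,OU)=23, d(F,OU)=33, d(G,OU)=69/2, d(K,OU)=8, d(M,OU)=35/2, d(OU,P)=59/2
step 2: merge (K,M) at d=4; branch lengths K→2, M→2; new cluster KM
  updated: d(B,KM)=29, d(F,KM)=25/2, d(G,KM)=14, d(KM,OU)=51/4, d(KM,P)=39/2
step 3: merge (F,KM) at d=25/2; branch lengths F→25/4, KM→17/4; new cluster FKM
  updated: d(B,FKM)=73/3, d(FKM,G)=22, d(FKM,OU)=39/2, d(FKM,P)=56/3
step 4: merge (FKM,P) at d=56/3; branch lengths FKM→37/12, P→28/3; new cluster FKMP
  updated: d(B,FKMP)=51/2, d(FKMP,G)=87/4, d(FKMP,OU)=22
step 5: merge (FKMP,G) at d=87/4; branch lengths FKMP→37/24, G→87/8; new cluster FGKMP
  updated: d(B,FGKMP)=138/5, d(FGKMP,OU)=49/2
step 6: merge (B,OU) at d=23; branch lengths B→23/2, OU→10; new cluster BOU
  updated: d(BOU,FGKMP)=383/15
step 7: merge (BOU,FGKMP) at d=383/15; branch lengths BOU→19/15, FGKMP→227/120; new cluster BFGKMOPU
final tree: ((B:23/2,(O:3/2,U:3/2):10):19/15,(((F:25/4,(K:2,M:2):17/4):37/12,P:28/3):37/24,G:87/8):227/120)
total length: 8039/120

37/24,87/8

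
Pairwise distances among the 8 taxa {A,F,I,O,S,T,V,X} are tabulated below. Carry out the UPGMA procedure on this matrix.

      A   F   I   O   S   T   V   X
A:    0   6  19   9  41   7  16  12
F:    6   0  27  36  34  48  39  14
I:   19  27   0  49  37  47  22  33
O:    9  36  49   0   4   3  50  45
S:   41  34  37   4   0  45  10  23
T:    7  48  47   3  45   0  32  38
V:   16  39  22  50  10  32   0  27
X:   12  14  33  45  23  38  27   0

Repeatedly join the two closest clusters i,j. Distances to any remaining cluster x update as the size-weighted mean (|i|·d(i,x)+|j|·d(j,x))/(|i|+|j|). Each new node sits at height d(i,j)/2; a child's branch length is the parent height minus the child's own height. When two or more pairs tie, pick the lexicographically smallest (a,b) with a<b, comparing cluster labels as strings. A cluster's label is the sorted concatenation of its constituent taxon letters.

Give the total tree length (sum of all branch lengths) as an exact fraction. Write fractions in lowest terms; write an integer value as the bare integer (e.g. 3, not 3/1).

3757/48

1. join O+T (d=3) ⇒ OT; edges |O|=3/2, |T|=3/2
  updated: d(A,OT)=8, d(F,OT)=42, d(I,OT)=48, d(OT,S)=49/2, d(OT,V)=41, d(OT,X)=83/2
2. join A+F (d=6) ⇒ AF; edges |A|=3, |F|=3
  updated: d(AF,I)=23, d(AF,OT)=25, d(AF,S)=75/2, d(AF,V)=55/2, d(AF,X)=13
3. join S+V (d=10) ⇒ SV; edges |S|=5, |V|=5
  updated: d(AF,SV)=65/2, d(I,SV)=59/2, d(OT,SV)=131/4, d(SV,X)=25
4. join AF+X (d=13) ⇒ AFX; edges |AF|=7/2, |X|=13/2
  updated: d(AFX,I)=79/3, d(AFX,OT)=61/2, d(AFX,SV)=30
5. join AFX+I (d=79/3) ⇒ AFIX; edges |AFX|=20/3, |I|=79/6
  updated: d(AFIX,OT)=279/8, d(AFIX,SV)=239/8
6. join AFIX+SV (d=239/8) ⇒ AFISVX; edges |AFIX|=85/48, |SV|=159/16
  updated: d(AFISVX,OT)=205/6
7. join AFISVX+OT (d=205/6) ⇒ AFIOSTVX; edges |AFISVX|=103/48, |OT|=187/12
final tree: (((((A:3,F:3):7/2,X:13/2):20/3,I:79/6):85/48,(S:5,V:5):159/16):103/48,(O:3/2,T:3/2):187/12)
total length: 3757/48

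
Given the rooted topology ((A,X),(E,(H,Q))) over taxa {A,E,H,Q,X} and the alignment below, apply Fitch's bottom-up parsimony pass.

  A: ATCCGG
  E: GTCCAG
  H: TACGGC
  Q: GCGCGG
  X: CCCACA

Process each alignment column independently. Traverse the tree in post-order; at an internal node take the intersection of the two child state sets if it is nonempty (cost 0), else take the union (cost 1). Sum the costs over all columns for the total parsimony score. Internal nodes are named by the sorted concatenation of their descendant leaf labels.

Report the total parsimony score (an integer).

AX@0: {A} ∪ {C} = {A,C} (union, +1)
HQ@0: {T} ∪ {G} = {G,T} (union, +1)
EHQ@0: {G} ∩ {G,T} = {G} (intersection, +0)
AEHQX@0: {A,C} ∪ {G} = {A,C,G} (union, +1)
AX@1: {T} ∪ {C} = {C,T} (union, +1)
HQ@1: {A} ∪ {C} = {A,C} (union, +1)
EHQ@1: {T} ∪ {A,C} = {A,C,T} (union, +1)
AEHQX@1: {C,T} ∩ {A,C,T} = {C,T} (intersection, +0)
AX@2: {C} ∩ {C} = {C} (intersection, +0)
HQ@2: {C} ∪ {G} = {C,G} (union, +1)
EHQ@2: {C} ∩ {C,G} = {C} (intersection, +0)
AEHQX@2: {C} ∩ {C} = {C} (intersection, +0)
AX@3: {C} ∪ {A} = {A,C} (union, +1)
HQ@3: {G} ∪ {C} = {C,G} (union, +1)
EHQ@3: {C} ∩ {C,G} = {C} (intersection, +0)
AEHQX@3: {A,C} ∩ {C} = {C} (intersection, +0)
AX@4: {G} ∪ {C} = {C,G} (union, +1)
HQ@4: {G} ∩ {G} = {G} (intersection, +0)
EHQ@4: {A} ∪ {G} = {A,G} (union, +1)
AEHQX@4: {C,G} ∩ {A,G} = {G} (intersection, +0)
AX@5: {G} ∪ {A} = {A,G} (union, +1)
HQ@5: {C} ∪ {G} = {C,G} (union, +1)
EHQ@5: {G} ∩ {C,G} = {G} (intersection, +0)
AEHQX@5: {A,G} ∩ {G} = {G} (intersection, +0)
per-site changes: [3, 3, 1, 2, 2, 2]; total = 13

13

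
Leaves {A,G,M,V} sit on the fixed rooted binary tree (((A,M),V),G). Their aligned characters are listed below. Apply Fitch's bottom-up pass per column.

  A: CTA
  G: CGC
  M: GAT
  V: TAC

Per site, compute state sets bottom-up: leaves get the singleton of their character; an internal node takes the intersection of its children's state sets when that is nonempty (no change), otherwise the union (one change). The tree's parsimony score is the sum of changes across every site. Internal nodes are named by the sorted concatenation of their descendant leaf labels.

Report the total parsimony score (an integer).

AM@0: {C} ∪ {G} = {C,G} (union, +1)
AMV@0: {C,G} ∪ {T} = {C,G,T} (union, +1)
AGMV@0: {C,G,T} ∩ {C} = {C} (intersection, +0)
AM@1: {T} ∪ {A} = {A,T} (union, +1)
AMV@1: {A,T} ∩ {A} = {A} (intersection, +0)
AGMV@1: {A} ∪ {G} = {A,G} (union, +1)
AM@2: {A} ∪ {T} = {A,T} (union, +1)
AMV@2: {A,T} ∪ {C} = {A,C,T} (union, +1)
AGMV@2: {A,C,T} ∩ {C} = {C} (intersection, +0)
per-site changes: [2, 2, 2]; total = 6

6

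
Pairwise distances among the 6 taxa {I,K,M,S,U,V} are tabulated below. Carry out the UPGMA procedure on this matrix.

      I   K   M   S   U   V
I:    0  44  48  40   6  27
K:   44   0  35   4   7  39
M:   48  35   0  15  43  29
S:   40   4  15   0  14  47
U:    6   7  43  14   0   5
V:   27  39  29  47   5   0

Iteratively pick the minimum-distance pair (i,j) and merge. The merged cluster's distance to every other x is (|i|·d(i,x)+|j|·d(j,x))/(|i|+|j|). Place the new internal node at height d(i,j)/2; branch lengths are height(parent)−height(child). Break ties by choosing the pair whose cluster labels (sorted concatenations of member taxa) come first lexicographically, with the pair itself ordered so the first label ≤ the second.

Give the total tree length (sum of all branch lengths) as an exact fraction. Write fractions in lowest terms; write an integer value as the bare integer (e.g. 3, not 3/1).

step 1: merge (K,S) at d=4; branch lengths K→2, S→2; new cluster KS
  updated: d(I,KS)=42, d(KS,M)=25, d(KS,U)=21/2, d(KS,V)=43
step 2: merge (U,V) at d=5; branch lengths U→5/2, V→5/2; new cluster UV
  updated: d(I,UV)=33/2, d(KS,UV)=107/4, d(M,UV)=36
step 3: merge (I,UV) at d=33/2; branch lengths I→33/4, UV→23/4; new cluster IUV
  updated: d(IUV,KS)=191/6, d(IUV,M)=40
step 4: merge (KS,M) at d=25; branch lengths KS→21/2, M→25/2; new cluster KMS
  updated: d(IUV,KMS)=311/9
step 5: merge (IUV,KMS) at d=311/9; branch lengths IUV→325/36, KMS→43/9; new cluster IKMSUV
final tree: ((I:33/4,(U:5/2,V:5/2):23/4):325/36,((K:2,S:2):21/2,M:25/2):43/9)
total length: 2153/36

2153/36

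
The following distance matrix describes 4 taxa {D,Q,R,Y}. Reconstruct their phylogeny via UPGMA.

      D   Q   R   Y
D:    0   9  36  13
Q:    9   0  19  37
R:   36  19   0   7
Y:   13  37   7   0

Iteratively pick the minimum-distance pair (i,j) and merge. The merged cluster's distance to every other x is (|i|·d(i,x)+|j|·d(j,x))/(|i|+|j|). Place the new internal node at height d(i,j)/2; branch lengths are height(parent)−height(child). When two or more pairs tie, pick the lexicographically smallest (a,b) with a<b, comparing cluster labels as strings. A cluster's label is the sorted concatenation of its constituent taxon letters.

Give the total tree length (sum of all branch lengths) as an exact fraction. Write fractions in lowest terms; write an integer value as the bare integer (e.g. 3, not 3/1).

step 1: merge (R,Y) at d=7; branch lengths R→7/2, Y→7/2; new cluster RY
  updated: d(D,RY)=49/2, d(Q,RY)=28
step 2: merge (D,Q) at d=9; branch lengths D→9/2, Q→9/2; new cluster DQ
  updated: d(DQ,RY)=105/4
step 3: merge (DQ,RY) at d=105/4; branch lengths DQ→69/8, RY→77/8; new cluster DQRY
final tree: ((D:9/2,Q:9/2):69/8,(R:7/2,Y:7/2):77/8)
total length: 137/4

137/4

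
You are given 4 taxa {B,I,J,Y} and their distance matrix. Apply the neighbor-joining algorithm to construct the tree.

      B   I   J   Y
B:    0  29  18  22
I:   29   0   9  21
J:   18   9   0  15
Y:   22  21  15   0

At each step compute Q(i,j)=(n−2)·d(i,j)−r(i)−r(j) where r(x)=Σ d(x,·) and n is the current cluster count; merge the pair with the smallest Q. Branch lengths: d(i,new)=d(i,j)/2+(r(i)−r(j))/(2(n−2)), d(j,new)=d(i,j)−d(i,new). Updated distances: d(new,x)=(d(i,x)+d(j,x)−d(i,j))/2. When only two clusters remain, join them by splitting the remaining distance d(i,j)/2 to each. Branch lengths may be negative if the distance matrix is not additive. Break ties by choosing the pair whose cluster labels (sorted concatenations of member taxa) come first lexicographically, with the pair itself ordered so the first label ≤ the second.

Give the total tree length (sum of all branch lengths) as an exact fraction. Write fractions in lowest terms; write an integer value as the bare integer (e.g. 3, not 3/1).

145/4

step 1: merge (B,Y) at d=22, Q=-83; branch lengths B→55/4, Y→33/4; new cluster BY
  updated: d(BY,I)=14, d(BY,J)=11/2
step 2: merge (BY,I) at d=14, Q=-57/2; branch lengths BY→21/4, I→35/4; new cluster BIY
  updated: d(BIY,J)=1/4
step 3: merge (BIY,J) at d=1/4; branch lengths BIY→1/8, J→1/8; new cluster BIJY
final tree: (((B:55/4,Y:33/4):21/4,I:35/4):1/8,J:1/8)
total length: 145/4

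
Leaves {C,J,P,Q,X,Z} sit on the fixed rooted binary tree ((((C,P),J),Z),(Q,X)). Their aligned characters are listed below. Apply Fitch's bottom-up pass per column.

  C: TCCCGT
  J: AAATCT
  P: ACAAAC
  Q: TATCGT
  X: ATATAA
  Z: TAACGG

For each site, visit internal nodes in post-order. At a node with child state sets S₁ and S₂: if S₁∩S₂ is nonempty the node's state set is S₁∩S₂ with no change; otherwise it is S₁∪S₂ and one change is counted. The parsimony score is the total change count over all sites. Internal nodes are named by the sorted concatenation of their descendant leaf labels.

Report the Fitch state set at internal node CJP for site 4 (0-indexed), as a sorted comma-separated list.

A,C,G

CP@0: {T} ∪ {A} = {A,T} (union, +1)
CJP@0: {A,T} ∩ {A} = {A} (intersection, +0)
CJPZ@0: {A} ∪ {T} = {A,T} (union, +1)
QX@0: {T} ∪ {A} = {A,T} (union, +1)
CJPQXZ@0: {A,T} ∩ {A,T} = {A,T} (intersection, +0)
CP@1: {C} ∩ {C} = {C} (intersection, +0)
CJP@1: {C} ∪ {A} = {A,C} (union, +1)
CJPZ@1: {A,C} ∩ {A} = {A} (intersection, +0)
QX@1: {A} ∪ {T} = {A,T} (union, +1)
CJPQXZ@1: {A} ∩ {A,T} = {A} (intersection, +0)
CP@2: {C} ∪ {A} = {A,C} (union, +1)
CJP@2: {A,C} ∩ {A} = {A} (intersection, +0)
CJPZ@2: {A} ∩ {A} = {A} (intersection, +0)
QX@2: {T} ∪ {A} = {A,T} (union, +1)
CJPQXZ@2: {A} ∩ {A,T} = {A} (intersection, +0)
CP@3: {C} ∪ {A} = {A,C} (union, +1)
CJP@3: {A,C} ∪ {T} = {A,C,T} (union, +1)
CJPZ@3: {A,C,T} ∩ {C} = {C} (intersection, +0)
QX@3: {C} ∪ {T} = {C,T} (union, +1)
CJPQXZ@3: {C} ∩ {C,T} = {C} (intersection, +0)
CP@4: {G} ∪ {A} = {A,G} (union, +1)
CJP@4: {A,G} ∪ {C} = {A,C,G} (union, +1)
CJPZ@4: {A,C,G} ∩ {G} = {G} (intersection, +0)
QX@4: {G} ∪ {A} = {A,G} (union, +1)
CJPQXZ@4: {G} ∩ {A,G} = {G} (intersection, +0)
CP@5: {T} ∪ {C} = {C,T} (union, +1)
CJP@5: {C,T} ∩ {T} = {T} (intersection, +0)
CJPZ@5: {T} ∪ {G} = {G,T} (union, +1)
QX@5: {T} ∪ {A} = {A,T} (union, +1)
CJPQXZ@5: {G,T} ∩ {A,T} = {T} (intersection, +0)
per-site changes: [3, 2, 2, 3, 3, 3]; total = 16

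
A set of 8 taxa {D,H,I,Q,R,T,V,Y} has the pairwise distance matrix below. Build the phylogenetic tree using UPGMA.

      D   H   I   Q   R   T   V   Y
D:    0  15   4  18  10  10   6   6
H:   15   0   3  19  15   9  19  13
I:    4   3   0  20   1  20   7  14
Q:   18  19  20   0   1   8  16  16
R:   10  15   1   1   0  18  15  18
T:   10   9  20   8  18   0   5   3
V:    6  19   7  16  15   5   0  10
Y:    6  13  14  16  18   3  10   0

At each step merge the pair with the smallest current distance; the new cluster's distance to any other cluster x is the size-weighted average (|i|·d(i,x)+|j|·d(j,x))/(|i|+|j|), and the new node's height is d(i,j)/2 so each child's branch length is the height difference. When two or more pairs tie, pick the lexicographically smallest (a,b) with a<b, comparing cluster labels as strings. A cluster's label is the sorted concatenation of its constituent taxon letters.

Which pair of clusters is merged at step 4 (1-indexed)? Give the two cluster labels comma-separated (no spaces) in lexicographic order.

1. join I+R (d=1) ⇒ IR; edges |I|=1/2, |R|=1/2
  updated: d(D,IR)=7, d(H,IR)=9, d(IR,Q)=21/2, d(IR,T)=19, d(IR,V)=11, d(IR,Y)=16
2. join T+Y (d=3) ⇒ TY; edges |T|=3/2, |Y|=3/2
  updated: d(D,TY)=8, d(H,TY)=11, d(IR,TY)=35/2, d(Q,TY)=12, d(TY,V)=15/2
3. join D+V (d=6) ⇒ DV; edges |D|=3, |V|=3
  updated: d(DV,H)=17, d(DV,IR)=9, d(DV,Q)=17, d(DV,TY)=31/4
4. join DV+TY (d=31/4) ⇒ DTVY; edges |DV|=7/8, |TY|=19/8
  updated: d(DTVY,H)=14, d(DTVY,IR)=53/4, d(DTVY,Q)=29/2
5. join H+IR (d=9) ⇒ HIR; edges |H|=9/2, |IR|=4
  updated: d(DTVY,HIR)=27/2, d(HIR,Q)=40/3
6. join HIR+Q (d=40/3) ⇒ HIQR; edges |HIR|=13/6, |Q|=20/3
  updated: d(DTVY,HIQR)=55/4
7. join DTVY+HIQR (d=55/4) ⇒ DHIQRTVY; edges |DTVY|=3, |HIQR|=5/24
final tree: (((D:3,V:3):7/8,(T:3/2,Y:3/2):19/8):3,((H:9/2,(I:1/2,R:1/2):4):13/6,Q:20/3):5/24)
total length: 811/24

DV,TY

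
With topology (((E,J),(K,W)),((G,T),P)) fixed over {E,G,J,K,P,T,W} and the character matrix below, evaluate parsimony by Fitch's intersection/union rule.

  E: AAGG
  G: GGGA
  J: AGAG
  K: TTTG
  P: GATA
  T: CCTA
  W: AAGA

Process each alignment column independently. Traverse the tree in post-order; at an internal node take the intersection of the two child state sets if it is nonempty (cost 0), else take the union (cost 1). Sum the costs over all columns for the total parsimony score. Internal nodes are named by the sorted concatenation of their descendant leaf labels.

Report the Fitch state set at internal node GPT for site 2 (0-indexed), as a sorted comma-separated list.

[col 0] EJ: children E:{A}, J:{A} ∩→ {A}; cost 0
[col 0] KW: children K:{T}, W:{A} ∪→ {A,T}; cost 1
[col 0] EJKW: children EJ:{A}, KW:{A,T} ∩→ {A}; cost 0
[col 0] GT: children G:{G}, T:{C} ∪→ {C,G}; cost 1
[col 0] GPT: children GT:{C,G}, P:{G} ∩→ {G}; cost 0
[col 0] EGJKPTW: children EJKW:{A}, GPT:{G} ∪→ {A,G}; cost 1
[col 1] EJ: children E:{A}, J:{G} ∪→ {A,G}; cost 1
[col 1] KW: children K:{T}, W:{A} ∪→ {A,T}; cost 1
[col 1] EJKW: children EJ:{A,G}, KW:{A,T} ∩→ {A}; cost 0
[col 1] GT: children G:{G}, T:{C} ∪→ {C,G}; cost 1
[col 1] GPT: children GT:{C,G}, P:{A} ∪→ {A,C,G}; cost 1
[col 1] EGJKPTW: children EJKW:{A}, GPT:{A,C,G} ∩→ {A}; cost 0
[col 2] EJ: children E:{G}, J:{A} ∪→ {A,G}; cost 1
[col 2] KW: children K:{T}, W:{G} ∪→ {G,T}; cost 1
[col 2] EJKW: children EJ:{A,G}, KW:{G,T} ∩→ {G}; cost 0
[col 2] GT: children G:{G}, T:{T} ∪→ {G,T}; cost 1
[col 2] GPT: children GT:{G,T}, P:{T} ∩→ {T}; cost 0
[col 2] EGJKPTW: children EJKW:{G}, GPT:{T} ∪→ {G,T}; cost 1
[col 3] EJ: children E:{G}, J:{G} ∩→ {G}; cost 0
[col 3] KW: children K:{G}, W:{A} ∪→ {A,G}; cost 1
[col 3] EJKW: children EJ:{G}, KW:{A,G} ∩→ {G}; cost 0
[col 3] GT: children G:{A}, T:{A} ∩→ {A}; cost 0
[col 3] GPT: children GT:{A}, P:{A} ∩→ {A}; cost 0
[col 3] EGJKPTW: children EJKW:{G}, GPT:{A} ∪→ {A,G}; cost 1
per-site changes: [3, 4, 4, 2]; total = 13

T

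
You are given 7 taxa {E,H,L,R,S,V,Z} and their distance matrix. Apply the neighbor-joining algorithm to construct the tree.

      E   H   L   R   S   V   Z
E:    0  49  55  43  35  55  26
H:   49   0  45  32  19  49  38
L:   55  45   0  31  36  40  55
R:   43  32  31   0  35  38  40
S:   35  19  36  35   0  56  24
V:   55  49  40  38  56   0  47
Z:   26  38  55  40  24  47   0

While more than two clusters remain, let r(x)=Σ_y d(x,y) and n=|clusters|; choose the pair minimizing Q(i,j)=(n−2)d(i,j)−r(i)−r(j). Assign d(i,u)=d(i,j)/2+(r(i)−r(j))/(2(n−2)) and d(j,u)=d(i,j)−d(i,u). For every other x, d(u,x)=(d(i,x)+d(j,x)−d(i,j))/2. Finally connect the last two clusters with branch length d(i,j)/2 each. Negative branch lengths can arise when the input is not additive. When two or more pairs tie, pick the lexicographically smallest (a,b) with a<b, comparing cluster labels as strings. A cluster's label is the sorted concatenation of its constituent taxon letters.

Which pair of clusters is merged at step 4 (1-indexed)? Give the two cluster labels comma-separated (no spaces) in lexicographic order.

step 1: merge (E,Z) at d=26, Q=-363; branch lengths E→163/10, Z→97/10; new cluster EZ
  updated: d(EZ,H)=61/2, d(EZ,L)=42, d(EZ,R)=57/2, d(EZ,S)=33/2, d(EZ,V)=38
step 2: merge (H,S) at d=19, Q=-262; branch lengths H→89/8, S→63/8; new cluster HS
  updated: d(EZ,HS)=14, d(HS,L)=31, d(HS,R)=24, d(HS,V)=43
step 3: merge (EZ,HS) at d=14, Q=-385/2; branch lengths EZ→35/4, HS→21/4; new cluster EHSZ
  updated: d(EHSZ,L)=59/2, d(EHSZ,R)=77/4, d(EHSZ,V)=67/2
step 4: merge (EHSZ,R) at d=77/4, Q=-132; branch lengths EHSZ→65/8, R→89/8; new cluster EHRSZ
  updated: d(EHRSZ,L)=165/8, d(EHRSZ,V)=209/8
step 5: merge (EHRSZ,L) at d=165/8, Q=-347/4; branch lengths EHRSZ→27/8, L→69/4; new cluster EHLRSZ
  updated: d(EHLRSZ,V)=91/4
step 6: merge (EHLRSZ,V) at d=91/4; branch lengths EHLRSZ→91/8, V→91/8; new cluster EHLRSVZ
final tree: (((((E:163/10,Z:97/10):35/4,(H:89/8,S:63/8):21/4):65/8,R:89/8):27/8,L:69/4):91/8,V:91/8)
total length: 973/8

EHSZ,R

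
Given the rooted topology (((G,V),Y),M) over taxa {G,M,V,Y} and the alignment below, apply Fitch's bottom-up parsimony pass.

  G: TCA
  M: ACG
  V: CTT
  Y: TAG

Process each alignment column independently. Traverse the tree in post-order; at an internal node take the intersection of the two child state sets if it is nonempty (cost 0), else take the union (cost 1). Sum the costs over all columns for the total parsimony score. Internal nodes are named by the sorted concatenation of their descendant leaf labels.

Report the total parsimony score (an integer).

site 0, node GV: G={T} ∪ V={C} → {C,T} (+1)
site 0, node GVY: GV={C,T} ∩ Y={T} → {T} (+0)
site 0, node GMVY: GVY={T} ∪ M={A} → {A,T} (+1)
site 1, node GV: G={C} ∪ V={T} → {C,T} (+1)
site 1, node GVY: GV={C,T} ∪ Y={A} → {A,C,T} (+1)
site 1, node GMVY: GVY={A,C,T} ∩ M={C} → {C} (+0)
site 2, node GV: G={A} ∪ V={T} → {A,T} (+1)
site 2, node GVY: GV={A,T} ∪ Y={G} → {A,G,T} (+1)
site 2, node GMVY: GVY={A,G,T} ∩ M={G} → {G} (+0)
per-site changes: [2, 2, 2]; total = 6

6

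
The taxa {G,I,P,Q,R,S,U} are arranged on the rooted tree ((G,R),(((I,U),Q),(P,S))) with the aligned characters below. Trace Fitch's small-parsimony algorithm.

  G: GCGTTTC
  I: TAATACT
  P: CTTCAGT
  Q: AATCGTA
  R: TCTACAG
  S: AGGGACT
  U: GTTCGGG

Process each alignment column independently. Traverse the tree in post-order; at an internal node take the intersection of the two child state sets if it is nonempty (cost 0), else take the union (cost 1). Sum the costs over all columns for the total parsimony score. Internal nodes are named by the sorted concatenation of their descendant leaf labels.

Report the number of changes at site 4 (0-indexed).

4

site 0, node GR: G={G} ∪ R={T} → {G,T} (+1)
site 0, node IU: I={T} ∪ U={G} → {G,T} (+1)
site 0, node IQU: IU={G,T} ∪ Q={A} → {A,G,T} (+1)
site 0, node PS: P={C} ∪ S={A} → {A,C} (+1)
site 0, node IPQSU: IQU={A,G,T} ∩ PS={A,C} → {A} (+0)
site 0, node GIPQRSU: GR={G,T} ∪ IPQSU={A} → {A,G,T} (+1)
site 1, node GR: G={C} ∩ R={C} → {C} (+0)
site 1, node IU: I={A} ∪ U={T} → {A,T} (+1)
site 1, node IQU: IU={A,T} ∩ Q={A} → {A} (+0)
site 1, node PS: P={T} ∪ S={G} → {G,T} (+1)
site 1, node IPQSU: IQU={A} ∪ PS={G,T} → {A,G,T} (+1)
site 1, node GIPQRSU: GR={C} ∪ IPQSU={A,G,T} → {A,C,G,T} (+1)
site 2, node GR: G={G} ∪ R={T} → {G,T} (+1)
site 2, node IU: I={A} ∪ U={T} → {A,T} (+1)
site 2, node IQU: IU={A,T} ∩ Q={T} → {T} (+0)
site 2, node PS: P={T} ∪ S={G} → {G,T} (+1)
site 2, node IPQSU: IQU={T} ∩ PS={G,T} → {T} (+0)
site 2, node GIPQRSU: GR={G,T} ∩ IPQSU={T} → {T} (+0)
site 3, node GR: G={T} ∪ R={A} → {A,T} (+1)
site 3, node IU: I={T} ∪ U={C} → {C,T} (+1)
site 3, node IQU: IU={C,T} ∩ Q={C} → {C} (+0)
site 3, node PS: P={C} ∪ S={G} → {C,G} (+1)
site 3, node IPQSU: IQU={C} ∩ PS={C,G} → {C} (+0)
site 3, node GIPQRSU: GR={A,T} ∪ IPQSU={C} → {A,C,T} (+1)
site 4, node GR: G={T} ∪ R={C} → {C,T} (+1)
site 4, node IU: I={A} ∪ U={G} → {A,G} (+1)
site 4, node IQU: IU={A,G} ∩ Q={G} → {G} (+0)
site 4, node PS: P={A} ∩ S={A} → {A} (+0)
site 4, node IPQSU: IQU={G} ∪ PS={A} → {A,G} (+1)
site 4, node GIPQRSU: GR={C,T} ∪ IPQSU={A,G} → {A,C,G,T} (+1)
site 5, node GR: G={T} ∪ R={A} → {A,T} (+1)
site 5, node IU: I={C} ∪ U={G} → {C,G} (+1)
site 5, node IQU: IU={C,G} ∪ Q={T} → {C,G,T} (+1)
site 5, node PS: P={G} ∪ S={C} → {C,G} (+1)
site 5, node IPQSU: IQU={C,G,T} ∩ PS={C,G} → {C,G} (+0)
site 5, node GIPQRSU: GR={A,T} ∪ IPQSU={C,G} → {A,C,G,T} (+1)
site 6, node GR: G={C} ∪ R={G} → {C,G} (+1)
site 6, node IU: I={T} ∪ U={G} → {G,T} (+1)
site 6, node IQU: IU={G,T} ∪ Q={A} → {A,G,T} (+1)
site 6, node PS: P={T} ∩ S={T} → {T} (+0)
site 6, node IPQSU: IQU={A,G,T} ∩ PS={T} → {T} (+0)
site 6, node GIPQRSU: GR={C,G} ∪ IPQSU={T} → {C,G,T} (+1)
per-site changes: [5, 4, 3, 4, 4, 5, 4]; total = 29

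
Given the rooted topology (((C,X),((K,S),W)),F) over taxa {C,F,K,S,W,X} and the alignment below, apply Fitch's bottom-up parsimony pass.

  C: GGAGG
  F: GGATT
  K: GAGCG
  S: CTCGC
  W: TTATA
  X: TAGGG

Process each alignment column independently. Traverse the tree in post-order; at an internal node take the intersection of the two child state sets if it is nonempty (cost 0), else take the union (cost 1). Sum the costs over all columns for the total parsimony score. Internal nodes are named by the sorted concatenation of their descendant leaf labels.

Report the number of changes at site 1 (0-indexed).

CX@0: {G} ∪ {T} = {G,T} (union, +1)
KS@0: {G} ∪ {C} = {C,G} (union, +1)
KSW@0: {C,G} ∪ {T} = {C,G,T} (union, +1)
CKSWX@0: {G,T} ∩ {C,G,T} = {G,T} (intersection, +0)
CFKSWX@0: {G,T} ∩ {G} = {G} (intersection, +0)
CX@1: {G} ∪ {A} = {A,G} (union, +1)
KS@1: {A} ∪ {T} = {A,T} (union, +1)
KSW@1: {A,T} ∩ {T} = {T} (intersection, +0)
CKSWX@1: {A,G} ∪ {T} = {A,G,T} (union, +1)
CFKSWX@1: {A,G,T} ∩ {G} = {G} (intersection, +0)
CX@2: {A} ∪ {G} = {A,G} (union, +1)
KS@2: {G} ∪ {C} = {C,G} (union, +1)
KSW@2: {C,G} ∪ {A} = {A,C,G} (union, +1)
CKSWX@2: {A,G} ∩ {A,C,G} = {A,G} (intersection, +0)
CFKSWX@2: {A,G} ∩ {A} = {A} (intersection, +0)
CX@3: {G} ∩ {G} = {G} (intersection, +0)
KS@3: {C} ∪ {G} = {C,G} (union, +1)
KSW@3: {C,G} ∪ {T} = {C,G,T} (union, +1)
CKSWX@3: {G} ∩ {C,G,T} = {G} (intersection, +0)
CFKSWX@3: {G} ∪ {T} = {G,T} (union, +1)
CX@4: {G} ∩ {G} = {G} (intersection, +0)
KS@4: {G} ∪ {C} = {C,G} (union, +1)
KSW@4: {C,G} ∪ {A} = {A,C,G} (union, +1)
CKSWX@4: {G} ∩ {A,C,G} = {G} (intersection, +0)
CFKSWX@4: {G} ∪ {T} = {G,T} (union, +1)
per-site changes: [3, 3, 3, 3, 3]; total = 15

3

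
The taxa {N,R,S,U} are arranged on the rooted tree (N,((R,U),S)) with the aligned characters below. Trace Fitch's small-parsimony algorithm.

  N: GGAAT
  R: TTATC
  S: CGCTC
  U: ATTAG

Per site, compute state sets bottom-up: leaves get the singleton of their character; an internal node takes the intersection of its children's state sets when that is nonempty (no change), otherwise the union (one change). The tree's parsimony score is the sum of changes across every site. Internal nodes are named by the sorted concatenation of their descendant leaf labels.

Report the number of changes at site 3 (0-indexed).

[col 0] RU: children R:{T}, U:{A} ∪→ {A,T}; cost 1
[col 0] RSU: children RU:{A,T}, S:{C} ∪→ {A,C,T}; cost 1
[col 0] NRSU: children N:{G}, RSU:{A,C,T} ∪→ {A,C,G,T}; cost 1
[col 1] RU: children R:{T}, U:{T} ∩→ {T}; cost 0
[col 1] RSU: children RU:{T}, S:{G} ∪→ {G,T}; cost 1
[col 1] NRSU: children N:{G}, RSU:{G,T} ∩→ {G}; cost 0
[col 2] RU: children R:{A}, U:{T} ∪→ {A,T}; cost 1
[col 2] RSU: children RU:{A,T}, S:{C} ∪→ {A,C,T}; cost 1
[col 2] NRSU: children N:{A}, RSU:{A,C,T} ∩→ {A}; cost 0
[col 3] RU: children R:{T}, U:{A} ∪→ {A,T}; cost 1
[col 3] RSU: children RU:{A,T}, S:{T} ∩→ {T}; cost 0
[col 3] NRSU: children N:{A}, RSU:{T} ∪→ {A,T}; cost 1
[col 4] RU: children R:{C}, U:{G} ∪→ {C,G}; cost 1
[col 4] RSU: children RU:{C,G}, S:{C} ∩→ {C}; cost 0
[col 4] NRSU: children N:{T}, RSU:{C} ∪→ {C,T}; cost 1
per-site changes: [3, 1, 2, 2, 2]; total = 10

2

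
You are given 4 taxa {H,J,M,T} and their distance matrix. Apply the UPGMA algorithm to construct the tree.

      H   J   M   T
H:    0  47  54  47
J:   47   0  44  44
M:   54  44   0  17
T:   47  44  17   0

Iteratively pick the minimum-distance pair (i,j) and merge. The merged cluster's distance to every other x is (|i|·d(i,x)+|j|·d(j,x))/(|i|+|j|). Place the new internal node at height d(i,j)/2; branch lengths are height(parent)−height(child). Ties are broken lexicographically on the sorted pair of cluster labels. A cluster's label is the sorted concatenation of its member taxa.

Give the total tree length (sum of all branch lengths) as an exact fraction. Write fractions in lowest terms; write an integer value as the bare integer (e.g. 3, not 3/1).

step 1: merge (M,T) at d=17; branch lengths M→17/2, T→17/2; new cluster MT
  updated: d(H,MT)=101/2, d(J,MT)=44
step 2: merge (J,MT) at d=44; branch lengths J→22, MT→27/2; new cluster JMT
  updated: d(H,JMT)=148/3
step 3: merge (H,JMT) at d=148/3; branch lengths H→74/3, JMT→8/3; new cluster HJMT
final tree: (H:74/3,(J:22,(M:17/2,T:17/2):27/2):8/3)
total length: 479/6

479/6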